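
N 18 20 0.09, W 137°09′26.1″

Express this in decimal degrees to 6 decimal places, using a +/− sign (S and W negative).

18.333358, -137.157250

Latitude: 20′ + 0.09″ = 20.00150′; 18 + 20.00150/60 = 18.3333583
N ⇒ keep positive
Lon: 9′ + 26.1″ = 9.43500′; 137 + 9.43500/60 = 137.1572500
W ⇒ negate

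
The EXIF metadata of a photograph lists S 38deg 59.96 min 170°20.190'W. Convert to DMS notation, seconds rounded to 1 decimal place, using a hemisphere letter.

38°59′57.6″ S, 170°20′11.4″ W

Latitude: 59.96000′ → 59′ and 0.96000 × 60 = 57.600″
λ: 20.19000′ → 20′ and 0.19000 × 60 = 11.400″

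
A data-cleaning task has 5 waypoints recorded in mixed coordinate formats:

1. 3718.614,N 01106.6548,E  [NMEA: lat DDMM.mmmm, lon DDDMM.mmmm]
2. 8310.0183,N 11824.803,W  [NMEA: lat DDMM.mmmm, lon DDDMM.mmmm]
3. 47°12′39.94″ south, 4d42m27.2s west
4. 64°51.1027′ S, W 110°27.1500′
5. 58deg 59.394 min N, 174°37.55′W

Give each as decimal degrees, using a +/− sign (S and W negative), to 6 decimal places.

Point 1:
  Latitude: degrees = first 2 digits = 37, minutes = 18.614; 37 + 18.614/60 = 37.3102333
  N ⇒ keep positive
  Longitude: split at 3 digits → 011° and 6.6548′; 11 + 6.6548/60 = 11.1109133
  E → positive
Point 2:
  Lat: degrees = first 2 digits = 83, minutes = 10.0183; 83 + 10.0183/60 = 83.1669717
  N → positive
  Lon: split at 3 digits → 118° and 24.803′; 118 + 24.803/60 = 118.4133833
  W → negative
Point 3:
  φ: 47 + 12/60 + 39.94/3600 = 47.2110944
  hemisphere S, so the sign is −
  Lon: 4° + 42/60 + 27.2/3600 = 4 + 0.700000 + 0.007556 = 4.7075556
  hemisphere W, so the sign is −
Point 4:
  φ: 64 + 51.1027/60 = 64.8517117
  S ⇒ negate
  Longitude: 27.15′ = 0.452500°; total 110.4525000
  W ⇒ negate
Point 5:
  φ: 58 + 59.394/60 = 58.9899000
  N → positive
  Lon: 174 + 37.55/60 = 174.6258333
  W ⇒ negate

1. 37.310233, 11.110913
2. 83.166972, -118.413383
3. -47.211094, -4.707556
4. -64.851712, -110.452500
5. 58.989900, -174.625833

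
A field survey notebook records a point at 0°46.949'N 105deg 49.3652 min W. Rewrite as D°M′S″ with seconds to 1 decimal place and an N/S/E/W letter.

Latitude: fractional minutes 0.94900 × 60 = 56.940″
Lon: fractional minutes 0.36520 × 60 = 21.912″

0°46′56.9″ N, 105°49′21.9″ W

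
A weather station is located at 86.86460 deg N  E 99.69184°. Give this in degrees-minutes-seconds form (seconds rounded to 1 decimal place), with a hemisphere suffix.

86°51′52.6″ N, 99°41′30.6″ E

Lat: whole degrees 86; 51.87600′ → 51′ and 52.560″
Longitude: 0.691840° → 41.51040′; 0.51040 × 60 = 30.624″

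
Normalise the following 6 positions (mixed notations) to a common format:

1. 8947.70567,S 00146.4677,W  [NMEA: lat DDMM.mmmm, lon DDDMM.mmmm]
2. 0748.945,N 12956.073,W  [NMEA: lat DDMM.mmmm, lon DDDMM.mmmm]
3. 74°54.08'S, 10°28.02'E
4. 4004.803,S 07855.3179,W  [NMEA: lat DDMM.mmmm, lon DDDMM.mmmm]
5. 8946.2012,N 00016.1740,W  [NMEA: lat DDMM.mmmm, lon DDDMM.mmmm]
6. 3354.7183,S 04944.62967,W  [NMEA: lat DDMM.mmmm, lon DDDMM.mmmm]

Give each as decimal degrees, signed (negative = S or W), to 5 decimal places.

1. -89.79509, -1.77446
2. 7.81575, -129.93455
3. -74.90133, 10.46700
4. -40.08005, -78.92197
5. 89.77002, -0.26957
6. -33.91197, -49.74383

Point 1:
  Lat: split at 2 digits → 89° and 47.70567′; 89 + 47.70567/60 = 89.795095
  hemisphere S, so the sign is −
  Longitude: degrees = first 3 digits = 1, minutes = 46.4677; 1 + 46.4677/60 = 1.774462
  W ⇒ negate
Point 2:
  φ: split at 2 digits → 07° and 48.945′; 7 + 48.945/60 = 7.815750
  N ⇒ keep positive
  λ: degrees = first 3 digits = 129, minutes = 56.073; 129 + 56.073/60 = 129.934550
  W ⇒ negate
Point 3:
  Lat: 54.08′ = 0.901333°; total 74.901333
  S ⇒ negate
  λ: 10 + 28.02/60 = 10.467000
  E → positive
Point 4:
  φ: degrees = first 2 digits = 40, minutes = 4.803; 40 + 4.803/60 = 40.080050
  S ⇒ negate
  Longitude: split at 3 digits → 078° and 55.3179′; 78 + 55.3179/60 = 78.921965
  W ⇒ negate
Point 5:
  φ: degrees = first 2 digits = 89, minutes = 46.2012; 89 + 46.2012/60 = 89.770020
  N → positive
  Lon: degrees = first 3 digits = 0, minutes = 16.174; 0 + 16.174/60 = 0.269567
  hemisphere W, so the sign is −
Point 6:
  Latitude: degrees = first 2 digits = 33, minutes = 54.7183; 33 + 54.7183/60 = 33.911972
  S ⇒ negate
  Longitude: degrees = first 3 digits = 49, minutes = 44.62967; 49 + 44.62967/60 = 49.743828
  hemisphere W, so the sign is −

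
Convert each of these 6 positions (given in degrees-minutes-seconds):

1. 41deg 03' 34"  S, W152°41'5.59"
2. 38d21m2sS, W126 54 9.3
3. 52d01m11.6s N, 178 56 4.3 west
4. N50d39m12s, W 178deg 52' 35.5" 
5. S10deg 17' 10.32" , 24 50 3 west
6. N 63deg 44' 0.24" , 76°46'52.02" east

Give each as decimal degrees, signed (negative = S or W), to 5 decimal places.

Point 1:
  Latitude: 3′ + 34″ = 3.56667′; 41 + 3.56667/60 = 41.059444
  S ⇒ negate
  λ: 152° + 41/60 + 5.59/3600 = 152 + 0.683333 + 0.001553 = 152.684886
  hemisphere W, so the sign is −
Point 2:
  Lat: 38 + 21/60 + 2/3600 = 38.350556
  S ⇒ negate
  λ: 54′ + 9.3″ = 54.15500′; 126 + 54.15500/60 = 126.902583
  hemisphere W, so the sign is −
Point 3:
  φ: 52 + 1/60 + 11.6/3600 = 52.019889
  N → positive
  Longitude: 178° + 56/60 + 4.3/3600 = 178 + 0.933333 + 0.001194 = 178.934528
  W ⇒ negate
Point 4:
  φ: 50 + 39/60 + 12/3600 = 50.653333
  N → positive
  Lon: 52′ + 35.5″ = 52.59167′; 178 + 52.59167/60 = 178.876528
  W ⇒ negate
Point 5:
  Lat: 10 + 17/60 + 10.32/3600 = 10.286200
  S → negative
  λ: 24 + 50/60 + 3/3600 = 24.834167
  W → negative
Point 6:
  Latitude: 63° + 44/60 + 0.24/3600 = 63 + 0.733333 + 0.000067 = 63.733400
  N ⇒ keep positive
  Lon: 76° + 46/60 + 52.02/3600 = 76 + 0.766667 + 0.014450 = 76.781117
  E → positive

1. -41.05944, -152.68489
2. -38.35056, -126.90258
3. 52.01989, -178.93453
4. 50.65333, -178.87653
5. -10.28620, -24.83417
6. 63.73340, 76.78112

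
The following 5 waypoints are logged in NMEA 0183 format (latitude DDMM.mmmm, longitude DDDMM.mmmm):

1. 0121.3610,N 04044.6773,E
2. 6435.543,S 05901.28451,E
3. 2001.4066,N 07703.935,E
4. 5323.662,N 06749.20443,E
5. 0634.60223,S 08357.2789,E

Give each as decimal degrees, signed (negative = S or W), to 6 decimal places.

Point 1:
  φ: split at 2 digits → 01° and 21.361′; 1 + 21.361/60 = 1.3560167
  N → positive
  Lon: split at 3 digits → 040° and 44.6773′; 40 + 44.6773/60 = 40.7446217
  E ⇒ keep positive
Point 2:
  Lat: degrees = first 2 digits = 64, minutes = 35.543; 64 + 35.543/60 = 64.5923833
  hemisphere S, so the sign is −
  λ: split at 3 digits → 059° and 1.28451′; 59 + 1.28451/60 = 59.0214085
  E ⇒ keep positive
Point 3:
  Latitude: degrees = first 2 digits = 20, minutes = 1.4066; 20 + 1.4066/60 = 20.0234433
  N → positive
  λ: degrees = first 3 digits = 77, minutes = 3.935; 77 + 3.935/60 = 77.0655833
  E ⇒ keep positive
Point 4:
  φ: split at 2 digits → 53° and 23.662′; 53 + 23.662/60 = 53.3943667
  N → positive
  Lon: split at 3 digits → 067° and 49.20443′; 67 + 49.20443/60 = 67.8200738
  E ⇒ keep positive
Point 5:
  Lat: split at 2 digits → 06° and 34.60223′; 6 + 34.60223/60 = 6.5767038
  S ⇒ negate
  λ: split at 3 digits → 083° and 57.2789′; 83 + 57.2789/60 = 83.9546483
  E → positive

1. 1.356017, 40.744622
2. -64.592383, 59.021409
3. 20.023443, 77.065583
4. 53.394367, 67.820074
5. -6.576704, 83.954648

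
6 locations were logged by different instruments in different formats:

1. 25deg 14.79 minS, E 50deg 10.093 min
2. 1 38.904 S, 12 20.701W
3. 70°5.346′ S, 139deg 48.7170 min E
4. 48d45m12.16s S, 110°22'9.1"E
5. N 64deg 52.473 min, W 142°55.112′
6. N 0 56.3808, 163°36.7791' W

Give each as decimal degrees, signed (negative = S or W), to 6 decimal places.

1. -25.246500, 50.168217
2. -1.648400, -12.345017
3. -70.089100, 139.811950
4. -48.753378, 110.369194
5. 64.874550, -142.918533
6. 0.939680, -163.612985

Point 1:
  Lat: 14.79′ = 0.246500°; total 25.2465000
  S → negative
  Lon: 10.093′ = 0.168217°; total 50.1682167
  E → positive
Point 2:
  φ: 1 + 38.904/60 = 1.6484000
  S ⇒ negate
  λ: 20.701′ = 0.345017°; total 12.3450167
  W ⇒ negate
Point 3:
  Latitude: 70 + 5.346/60 = 70.0891000
  S → negative
  Lon: 139 + 48.717/60 = 139.8119500
  E ⇒ keep positive
Point 4:
  Latitude: 45′ + 12.16″ = 45.20267′; 48 + 45.20267/60 = 48.7533778
  S → negative
  Lon: 110° + 22/60 + 9.1/3600 = 110 + 0.366667 + 0.002528 = 110.3691944
  E ⇒ keep positive
Point 5:
  Latitude: 64 + 52.473/60 = 64.8745500
  N → positive
  Longitude: 55.112′ = 0.918533°; total 142.9185333
  hemisphere W, so the sign is −
Point 6:
  Latitude: 56.3808′ = 0.939680°; total 0.9396800
  N ⇒ keep positive
  Longitude: 36.7791′ = 0.612985°; total 163.6129850
  W → negative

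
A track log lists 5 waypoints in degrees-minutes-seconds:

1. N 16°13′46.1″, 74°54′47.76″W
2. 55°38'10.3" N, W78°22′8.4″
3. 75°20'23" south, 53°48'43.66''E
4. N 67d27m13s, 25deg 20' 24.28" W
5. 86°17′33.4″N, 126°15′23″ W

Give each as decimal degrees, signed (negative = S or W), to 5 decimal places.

Point 1:
  φ: 16 + 13/60 + 46.1/3600 = 16.229472
  N → positive
  λ: 74° + 54/60 + 47.76/3600 = 74 + 0.900000 + 0.013267 = 74.913267
  W → negative
Point 2:
  φ: 38′ + 10.3″ = 38.17167′; 55 + 38.17167/60 = 55.636194
  N → positive
  Lon: 22′ + 8.4″ = 22.14000′; 78 + 22.14000/60 = 78.369000
  W ⇒ negate
Point 3:
  φ: 75° + 20/60 + 23/3600 = 75 + 0.333333 + 0.006389 = 75.339722
  S ⇒ negate
  Longitude: 48′ + 43.66″ = 48.72767′; 53 + 48.72767/60 = 53.812128
  E ⇒ keep positive
Point 4:
  Lat: 27′ + 13″ = 27.21667′; 67 + 27.21667/60 = 67.453611
  N → positive
  λ: 25° + 20/60 + 24.28/3600 = 25 + 0.333333 + 0.006744 = 25.340078
  hemisphere W, so the sign is −
Point 5:
  φ: 17′ + 33.4″ = 17.55667′; 86 + 17.55667/60 = 86.292611
  N → positive
  Longitude: 126° + 15/60 + 23/3600 = 126 + 0.250000 + 0.006389 = 126.256389
  W ⇒ negate

1. 16.22947, -74.91327
2. 55.63619, -78.36900
3. -75.33972, 53.81213
4. 67.45361, -25.34008
5. 86.29261, -126.25639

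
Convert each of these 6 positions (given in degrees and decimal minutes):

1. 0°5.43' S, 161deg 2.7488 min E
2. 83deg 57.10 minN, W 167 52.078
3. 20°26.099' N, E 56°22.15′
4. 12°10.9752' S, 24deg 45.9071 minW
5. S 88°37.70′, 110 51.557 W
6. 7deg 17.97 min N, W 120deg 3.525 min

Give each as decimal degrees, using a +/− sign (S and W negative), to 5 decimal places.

1. -0.09050, 161.04581
2. 83.95167, -167.86797
3. 20.43498, 56.36917
4. -12.18292, -24.76512
5. -88.62833, -110.85928
6. 7.29950, -120.05875

Point 1:
  Lat: 5.43′ = 0.090500°; total 0.090500
  S ⇒ negate
  Lon: 2.7488′ = 0.045813°; total 161.045813
  E → positive
Point 2:
  φ: 83 + 57.1/60 = 83.951667
  N → positive
  Longitude: 52.078′ = 0.867967°; total 167.867967
  hemisphere W, so the sign is −
Point 3:
  Lat: 20 + 26.099/60 = 20.434983
  N → positive
  Lon: 22.15′ = 0.369167°; total 56.369167
  E → positive
Point 4:
  Lat: 10.9752′ = 0.182920°; total 12.182920
  S → negative
  λ: 24 + 45.9071/60 = 24.765118
  W → negative
Point 5:
  φ: 88 + 37.7/60 = 88.628333
  hemisphere S, so the sign is −
  Longitude: 51.557′ = 0.859283°; total 110.859283
  W ⇒ negate
Point 6:
  φ: 7 + 17.97/60 = 7.299500
  N ⇒ keep positive
  Longitude: 120 + 3.525/60 = 120.058750
  W → negative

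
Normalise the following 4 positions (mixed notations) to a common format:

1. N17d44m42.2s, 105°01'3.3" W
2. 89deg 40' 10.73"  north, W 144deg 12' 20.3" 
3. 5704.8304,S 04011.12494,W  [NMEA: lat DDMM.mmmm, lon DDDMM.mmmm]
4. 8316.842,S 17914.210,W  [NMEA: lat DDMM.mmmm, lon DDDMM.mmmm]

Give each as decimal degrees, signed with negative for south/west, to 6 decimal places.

1. 17.745056, -105.017583
2. 89.669647, -144.205639
3. -57.080507, -40.185416
4. -83.280700, -179.236833

Point 1:
  Latitude: 44′ + 42.2″ = 44.70333′; 17 + 44.70333/60 = 17.7450556
  N → positive
  λ: 105° + 1/60 + 3.3/3600 = 105 + 0.016667 + 0.000917 = 105.0175833
  W ⇒ negate
Point 2:
  Lat: 89° + 40/60 + 10.73/3600 = 89 + 0.666667 + 0.002981 = 89.6696472
  N ⇒ keep positive
  λ: 144° + 12/60 + 20.3/3600 = 144 + 0.200000 + 0.005639 = 144.2056389
  hemisphere W, so the sign is −
Point 3:
  Lat: split at 2 digits → 57° and 4.8304′; 57 + 4.8304/60 = 57.0805067
  hemisphere S, so the sign is −
  Longitude: split at 3 digits → 040° and 11.12494′; 40 + 11.12494/60 = 40.1854157
  W ⇒ negate
Point 4:
  Lat: degrees = first 2 digits = 83, minutes = 16.842; 83 + 16.842/60 = 83.2807000
  hemisphere S, so the sign is −
  λ: degrees = first 3 digits = 179, minutes = 14.21; 179 + 14.21/60 = 179.2368333
  W ⇒ negate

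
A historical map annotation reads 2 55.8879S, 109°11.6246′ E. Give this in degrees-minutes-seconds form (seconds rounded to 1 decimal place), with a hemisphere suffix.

2°55′53.3″ S, 109°11′37.5″ E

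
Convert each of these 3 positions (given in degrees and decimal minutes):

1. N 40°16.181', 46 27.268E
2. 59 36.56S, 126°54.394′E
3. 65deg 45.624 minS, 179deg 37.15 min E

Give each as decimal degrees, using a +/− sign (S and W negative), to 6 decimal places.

1. 40.269683, 46.454467
2. -59.609333, 126.906567
3. -65.760400, 179.619167

Point 1:
  Lat: 16.181′ = 0.269683°; total 40.2696833
  N → positive
  λ: 27.268′ = 0.454467°; total 46.4544667
  E → positive
Point 2:
  Latitude: 36.56′ = 0.609333°; total 59.6093333
  S ⇒ negate
  Longitude: 126 + 54.394/60 = 126.9065667
  E → positive
Point 3:
  Latitude: 65 + 45.624/60 = 65.7604000
  hemisphere S, so the sign is −
  λ: 179 + 37.15/60 = 179.6191667
  E ⇒ keep positive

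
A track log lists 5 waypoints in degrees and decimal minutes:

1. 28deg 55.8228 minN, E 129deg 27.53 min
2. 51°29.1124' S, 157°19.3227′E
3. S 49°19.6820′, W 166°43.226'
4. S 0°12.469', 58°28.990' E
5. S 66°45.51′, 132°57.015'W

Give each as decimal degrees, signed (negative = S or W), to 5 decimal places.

1. 28.93038, 129.45883
2. -51.48521, 157.32205
3. -49.32803, -166.72043
4. -0.20782, 58.48317
5. -66.75850, -132.95025

Point 1:
  Lat: 28 + 55.8228/60 = 28.930380
  N ⇒ keep positive
  Longitude: 129 + 27.53/60 = 129.458833
  E → positive
Point 2:
  φ: 29.1124′ = 0.485207°; total 51.485207
  S ⇒ negate
  Lon: 157 + 19.3227/60 = 157.322045
  E ⇒ keep positive
Point 3:
  Latitude: 19.682′ = 0.328033°; total 49.328033
  S → negative
  λ: 43.226′ = 0.720433°; total 166.720433
  W → negative
Point 4:
  Lat: 0 + 12.469/60 = 0.207817
  S ⇒ negate
  Longitude: 28.99′ = 0.483167°; total 58.483167
  E ⇒ keep positive
Point 5:
  Latitude: 45.51′ = 0.758500°; total 66.758500
  S ⇒ negate
  Longitude: 132 + 57.015/60 = 132.950250
  hemisphere W, so the sign is −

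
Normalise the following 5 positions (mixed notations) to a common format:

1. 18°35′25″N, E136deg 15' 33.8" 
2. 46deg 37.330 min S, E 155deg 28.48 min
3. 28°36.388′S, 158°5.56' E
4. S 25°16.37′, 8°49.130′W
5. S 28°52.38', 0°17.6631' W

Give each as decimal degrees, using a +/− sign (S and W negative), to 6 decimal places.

Point 1:
  φ: 18 + 35/60 + 25/3600 = 18.5902778
  N → positive
  λ: 136° + 15/60 + 33.8/3600 = 136 + 0.250000 + 0.009389 = 136.2593889
  E → positive
Point 2:
  Lat: 46 + 37.33/60 = 46.6221667
  S → negative
  Lon: 155 + 28.48/60 = 155.4746667
  E → positive
Point 3:
  Lat: 28 + 36.388/60 = 28.6064667
  hemisphere S, so the sign is −
  λ: 5.56′ = 0.092667°; total 158.0926667
  E → positive
Point 4:
  φ: 25 + 16.37/60 = 25.2728333
  S → negative
  Lon: 49.13′ = 0.818833°; total 8.8188333
  W → negative
Point 5:
  Lat: 28 + 52.38/60 = 28.8730000
  hemisphere S, so the sign is −
  Longitude: 0 + 17.6631/60 = 0.2943850
  W ⇒ negate

1. 18.590278, 136.259389
2. -46.622167, 155.474667
3. -28.606467, 158.092667
4. -25.272833, -8.818833
5. -28.873000, -0.294385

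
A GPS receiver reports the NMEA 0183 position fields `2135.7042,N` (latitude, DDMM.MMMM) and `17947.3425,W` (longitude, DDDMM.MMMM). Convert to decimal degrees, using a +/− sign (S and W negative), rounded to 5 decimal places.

21.59507, -179.78904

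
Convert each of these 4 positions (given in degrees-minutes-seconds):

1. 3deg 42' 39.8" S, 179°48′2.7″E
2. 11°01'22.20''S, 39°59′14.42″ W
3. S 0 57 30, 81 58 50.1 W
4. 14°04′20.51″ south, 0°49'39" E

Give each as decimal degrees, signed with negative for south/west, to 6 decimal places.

1. -3.711056, 179.800750
2. -11.022833, -39.987339
3. -0.958333, -81.980583
4. -14.072364, 0.827500

Point 1:
  Latitude: 3 + 42/60 + 39.8/3600 = 3.7110556
  S ⇒ negate
  Lon: 179° + 48/60 + 2.7/3600 = 179 + 0.800000 + 0.000750 = 179.8007500
  E ⇒ keep positive
Point 2:
  φ: 1′ + 22.2″ = 1.37000′; 11 + 1.37000/60 = 11.0228333
  hemisphere S, so the sign is −
  Longitude: 39° + 59/60 + 14.42/3600 = 39 + 0.983333 + 0.004006 = 39.9873389
  hemisphere W, so the sign is −
Point 3:
  Latitude: 0 + 57/60 + 30/3600 = 0.9583333
  S → negative
  Lon: 81° + 58/60 + 50.1/3600 = 81 + 0.966667 + 0.013917 = 81.9805833
  W ⇒ negate
Point 4:
  Lat: 14° + 4/60 + 20.51/3600 = 14 + 0.066667 + 0.005697 = 14.0723639
  S ⇒ negate
  λ: 0° + 49/60 + 39/3600 = 0 + 0.816667 + 0.010833 = 0.8275000
  E → positive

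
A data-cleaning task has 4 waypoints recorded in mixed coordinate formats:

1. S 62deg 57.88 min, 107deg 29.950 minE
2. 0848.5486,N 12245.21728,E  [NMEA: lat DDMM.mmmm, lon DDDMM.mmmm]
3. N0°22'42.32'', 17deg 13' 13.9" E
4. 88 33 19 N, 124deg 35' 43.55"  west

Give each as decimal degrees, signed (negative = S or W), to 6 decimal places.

Point 1:
  φ: 62 + 57.88/60 = 62.9646667
  S ⇒ negate
  λ: 107 + 29.95/60 = 107.4991667
  E ⇒ keep positive
Point 2:
  Lat: split at 2 digits → 08° and 48.5486′; 8 + 48.5486/60 = 8.8091433
  N → positive
  Longitude: degrees = first 3 digits = 122, minutes = 45.21728; 122 + 45.21728/60 = 122.7536213
  E ⇒ keep positive
Point 3:
  Lat: 22′ + 42.32″ = 22.70533′; 0 + 22.70533/60 = 0.3784222
  N ⇒ keep positive
  λ: 17° + 13/60 + 13.9/3600 = 17 + 0.216667 + 0.003861 = 17.2205278
  E ⇒ keep positive
Point 4:
  φ: 33′ + 19″ = 33.31667′; 88 + 33.31667/60 = 88.5552778
  N ⇒ keep positive
  Longitude: 124 + 35/60 + 43.55/3600 = 124.5954306
  W → negative

1. -62.964667, 107.499167
2. 8.809143, 122.753621
3. 0.378422, 17.220528
4. 88.555278, -124.595431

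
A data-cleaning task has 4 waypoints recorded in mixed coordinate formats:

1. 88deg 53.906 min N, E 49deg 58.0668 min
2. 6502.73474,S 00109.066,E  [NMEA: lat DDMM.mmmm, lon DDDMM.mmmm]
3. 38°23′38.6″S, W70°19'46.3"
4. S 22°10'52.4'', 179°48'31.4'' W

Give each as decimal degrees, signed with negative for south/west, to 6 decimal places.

1. 88.898433, 49.967780
2. -65.045579, 1.151100
3. -38.394056, -70.329528
4. -22.181222, -179.808722

Point 1:
  Lat: 53.906′ = 0.898433°; total 88.8984333
  N → positive
  Lon: 58.0668′ = 0.967780°; total 49.9677800
  E → positive
Point 2:
  Latitude: degrees = first 2 digits = 65, minutes = 2.73474; 65 + 2.73474/60 = 65.0455790
  hemisphere S, so the sign is −
  λ: degrees = first 3 digits = 1, minutes = 9.066; 1 + 9.066/60 = 1.1511000
  E ⇒ keep positive
Point 3:
  Latitude: 38° + 23/60 + 38.6/3600 = 38 + 0.383333 + 0.010722 = 38.3940556
  S ⇒ negate
  Lon: 70 + 19/60 + 46.3/3600 = 70.3295278
  hemisphere W, so the sign is −
Point 4:
  φ: 10′ + 52.4″ = 10.87333′; 22 + 10.87333/60 = 22.1812222
  S → negative
  λ: 179° + 48/60 + 31.4/3600 = 179 + 0.800000 + 0.008722 = 179.8087222
  hemisphere W, so the sign is −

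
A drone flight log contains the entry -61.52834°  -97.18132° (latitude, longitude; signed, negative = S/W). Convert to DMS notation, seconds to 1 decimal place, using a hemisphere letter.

61°31′42.0″ S, 97°10′52.8″ W

Latitude is negative → S; |value| = 61.528340
Lat: 0.528340° → 31.70040′; 0.70040 × 60 = 42.024″
Longitude is negative → W; |value| = 97.181320
λ: 0.181320 × 60 = 10.87920′ → 10′, remainder × 60 = 52.752″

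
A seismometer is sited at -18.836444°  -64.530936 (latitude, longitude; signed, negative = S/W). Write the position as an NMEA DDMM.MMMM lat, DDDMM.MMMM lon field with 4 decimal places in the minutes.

1850.1866,S / 06431.8562,W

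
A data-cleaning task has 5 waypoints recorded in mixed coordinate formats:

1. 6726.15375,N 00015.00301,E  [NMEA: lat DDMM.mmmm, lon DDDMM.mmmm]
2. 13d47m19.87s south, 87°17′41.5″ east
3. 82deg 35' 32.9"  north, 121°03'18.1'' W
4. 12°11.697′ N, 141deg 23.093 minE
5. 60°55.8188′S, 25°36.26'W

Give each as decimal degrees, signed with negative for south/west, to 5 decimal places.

Point 1:
  φ: split at 2 digits → 67° and 26.15375′; 67 + 26.15375/60 = 67.435896
  N → positive
  Longitude: degrees = first 3 digits = 0, minutes = 15.00301; 0 + 15.00301/60 = 0.250050
  E ⇒ keep positive
Point 2:
  φ: 13° + 47/60 + 19.87/3600 = 13 + 0.783333 + 0.005519 = 13.788853
  S → negative
  Longitude: 87° + 17/60 + 41.5/3600 = 87 + 0.283333 + 0.011528 = 87.294861
  E → positive
Point 3:
  Lat: 35′ + 32.9″ = 35.54833′; 82 + 35.54833/60 = 82.592472
  N ⇒ keep positive
  Longitude: 3′ + 18.1″ = 3.30167′; 121 + 3.30167/60 = 121.055028
  hemisphere W, so the sign is −
Point 4:
  φ: 12 + 11.697/60 = 12.194950
  N ⇒ keep positive
  Longitude: 23.093′ = 0.384883°; total 141.384883
  E ⇒ keep positive
Point 5:
  Lat: 55.8188′ = 0.930313°; total 60.930313
  S ⇒ negate
  λ: 36.26′ = 0.604333°; total 25.604333
  W → negative

1. 67.43590, 0.25005
2. -13.78885, 87.29486
3. 82.59247, -121.05503
4. 12.19495, 141.38488
5. -60.93031, -25.60433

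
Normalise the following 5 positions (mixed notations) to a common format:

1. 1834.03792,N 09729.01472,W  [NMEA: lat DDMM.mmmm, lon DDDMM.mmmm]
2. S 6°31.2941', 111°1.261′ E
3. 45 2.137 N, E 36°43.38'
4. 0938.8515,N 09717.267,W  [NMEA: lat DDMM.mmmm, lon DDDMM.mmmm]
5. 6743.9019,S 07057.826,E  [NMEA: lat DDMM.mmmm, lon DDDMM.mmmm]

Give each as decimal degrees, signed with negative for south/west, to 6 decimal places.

Point 1:
  φ: split at 2 digits → 18° and 34.03792′; 18 + 34.03792/60 = 18.5672987
  N → positive
  Lon: degrees = first 3 digits = 97, minutes = 29.01472; 97 + 29.01472/60 = 97.4835787
  W ⇒ negate
Point 2:
  φ: 6 + 31.2941/60 = 6.5215683
  S ⇒ negate
  λ: 1.261′ = 0.021017°; total 111.0210167
  E ⇒ keep positive
Point 3:
  Lat: 2.137′ = 0.035617°; total 45.0356167
  N → positive
  λ: 36 + 43.38/60 = 36.7230000
  E ⇒ keep positive
Point 4:
  Lat: degrees = first 2 digits = 9, minutes = 38.8515; 9 + 38.8515/60 = 9.6475250
  N ⇒ keep positive
  λ: split at 3 digits → 097° and 17.267′; 97 + 17.267/60 = 97.2877833
  hemisphere W, so the sign is −
Point 5:
  φ: degrees = first 2 digits = 67, minutes = 43.9019; 67 + 43.9019/60 = 67.7316983
  S → negative
  λ: degrees = first 3 digits = 70, minutes = 57.826; 70 + 57.826/60 = 70.9637667
  E ⇒ keep positive

1. 18.567299, -97.483579
2. -6.521568, 111.021017
3. 45.035617, 36.723000
4. 9.647525, -97.287783
5. -67.731698, 70.963767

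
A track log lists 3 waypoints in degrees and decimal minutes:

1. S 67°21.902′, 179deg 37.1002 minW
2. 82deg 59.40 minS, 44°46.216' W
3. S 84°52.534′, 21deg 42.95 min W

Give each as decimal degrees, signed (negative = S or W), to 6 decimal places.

1. -67.365033, -179.618337
2. -82.990000, -44.770267
3. -84.875567, -21.715833

Point 1:
  Latitude: 21.902′ = 0.365033°; total 67.3650333
  S → negative
  Longitude: 37.1002′ = 0.618337°; total 179.6183367
  W → negative
Point 2:
  Lat: 82 + 59.4/60 = 82.9900000
  S ⇒ negate
  Lon: 46.216′ = 0.770267°; total 44.7702667
  hemisphere W, so the sign is −
Point 3:
  φ: 52.534′ = 0.875567°; total 84.8755667
  hemisphere S, so the sign is −
  Lon: 42.95′ = 0.715833°; total 21.7158333
  W → negative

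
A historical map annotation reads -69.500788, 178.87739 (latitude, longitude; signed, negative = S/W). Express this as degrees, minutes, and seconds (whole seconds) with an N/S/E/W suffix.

69°30′3″ S, 178°52′39″ E

Latitude is negative → S; |value| = 69.500788
Lat: 0.500788° → 30.04728′; 0.04728 × 60 = 2.84″
λ: whole degrees 178; 52.64340′ → 52′ and 38.60″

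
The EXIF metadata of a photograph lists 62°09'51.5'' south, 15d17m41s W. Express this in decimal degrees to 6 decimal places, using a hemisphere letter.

Lat: 62° + 9/60 + 51.5/3600 = 62 + 0.150000 + 0.014306 = 62.1643056
Lon: 15 + 17/60 + 41/3600 = 15.2947222

62.164306° S, 15.294722° W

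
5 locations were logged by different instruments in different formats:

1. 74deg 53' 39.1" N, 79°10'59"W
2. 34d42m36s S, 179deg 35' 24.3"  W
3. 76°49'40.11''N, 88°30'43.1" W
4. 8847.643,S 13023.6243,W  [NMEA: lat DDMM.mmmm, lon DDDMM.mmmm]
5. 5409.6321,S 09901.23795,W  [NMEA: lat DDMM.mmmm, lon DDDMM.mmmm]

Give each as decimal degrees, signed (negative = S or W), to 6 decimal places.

Point 1:
  Lat: 53′ + 39.1″ = 53.65167′; 74 + 53.65167/60 = 74.8941944
  N → positive
  λ: 79 + 10/60 + 59/3600 = 79.1830556
  W → negative
Point 2:
  φ: 42′ + 36″ = 42.60000′; 34 + 42.60000/60 = 34.7100000
  hemisphere S, so the sign is −
  Lon: 35′ + 24.3″ = 35.40500′; 179 + 35.40500/60 = 179.5900833
  W → negative
Point 3:
  Latitude: 76° + 49/60 + 40.11/3600 = 76 + 0.816667 + 0.011142 = 76.8278083
  N ⇒ keep positive
  Lon: 88° + 30/60 + 43.1/3600 = 88 + 0.500000 + 0.011972 = 88.5119722
  hemisphere W, so the sign is −
Point 4:
  Lat: degrees = first 2 digits = 88, minutes = 47.643; 88 + 47.643/60 = 88.7940500
  hemisphere S, so the sign is −
  λ: split at 3 digits → 130° and 23.6243′; 130 + 23.6243/60 = 130.3937383
  hemisphere W, so the sign is −
Point 5:
  Lat: split at 2 digits → 54° and 9.6321′; 54 + 9.6321/60 = 54.1605350
  hemisphere S, so the sign is −
  Longitude: split at 3 digits → 099° and 1.23795′; 99 + 1.23795/60 = 99.0206325
  W ⇒ negate

1. 74.894194, -79.183056
2. -34.710000, -179.590083
3. 76.827808, -88.511972
4. -88.794050, -130.393738
5. -54.160535, -99.020633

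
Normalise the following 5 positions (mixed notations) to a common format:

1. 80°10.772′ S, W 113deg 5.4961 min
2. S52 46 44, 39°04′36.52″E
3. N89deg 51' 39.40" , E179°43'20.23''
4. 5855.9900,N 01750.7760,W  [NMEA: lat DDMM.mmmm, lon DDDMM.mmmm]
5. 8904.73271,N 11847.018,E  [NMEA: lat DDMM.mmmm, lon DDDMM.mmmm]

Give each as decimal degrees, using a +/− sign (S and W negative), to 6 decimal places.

1. -80.179533, -113.091602
2. -52.778889, 39.076811
3. 89.860944, 179.722286
4. 58.933167, -17.846267
5. 89.078879, 118.783633

Point 1:
  φ: 10.772′ = 0.179533°; total 80.1795333
  S → negative
  λ: 5.4961′ = 0.091602°; total 113.0916017
  W ⇒ negate
Point 2:
  φ: 46′ + 44″ = 46.73333′; 52 + 46.73333/60 = 52.7788889
  S → negative
  Lon: 39 + 4/60 + 36.52/3600 = 39.0768111
  E → positive
Point 3:
  Lat: 89° + 51/60 + 39.4/3600 = 89 + 0.850000 + 0.010944 = 89.8609444
  N → positive
  λ: 179 + 43/60 + 20.23/3600 = 179.7222861
  E → positive
Point 4:
  Lat: degrees = first 2 digits = 58, minutes = 55.99; 58 + 55.99/60 = 58.9331667
  N ⇒ keep positive
  Lon: split at 3 digits → 017° and 50.776′; 17 + 50.776/60 = 17.8462667
  W ⇒ negate
Point 5:
  Latitude: split at 2 digits → 89° and 4.73271′; 89 + 4.73271/60 = 89.0788785
  N ⇒ keep positive
  Lon: degrees = first 3 digits = 118, minutes = 47.018; 118 + 47.018/60 = 118.7836333
  E → positive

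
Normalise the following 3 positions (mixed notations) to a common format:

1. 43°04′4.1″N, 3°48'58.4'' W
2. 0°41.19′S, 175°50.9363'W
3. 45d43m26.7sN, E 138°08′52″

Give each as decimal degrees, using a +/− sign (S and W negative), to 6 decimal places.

Point 1:
  φ: 43 + 4/60 + 4.1/3600 = 43.0678056
  N → positive
  λ: 3° + 48/60 + 58.4/3600 = 3 + 0.800000 + 0.016222 = 3.8162222
  W ⇒ negate
Point 2:
  Latitude: 0 + 41.19/60 = 0.6865000
  S → negative
  Longitude: 50.9363′ = 0.848938°; total 175.8489383
  hemisphere W, so the sign is −
Point 3:
  Lat: 45 + 43/60 + 26.7/3600 = 45.7240833
  N → positive
  λ: 138 + 8/60 + 52/3600 = 138.1477778
  E → positive

1. 43.067806, -3.816222
2. -0.686500, -175.848938
3. 45.724083, 138.147778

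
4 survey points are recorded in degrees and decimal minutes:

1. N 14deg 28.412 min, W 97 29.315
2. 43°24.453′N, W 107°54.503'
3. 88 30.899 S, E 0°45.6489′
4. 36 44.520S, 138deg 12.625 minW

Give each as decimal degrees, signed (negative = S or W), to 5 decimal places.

Point 1:
  φ: 14 + 28.412/60 = 14.473533
  N → positive
  Longitude: 29.315′ = 0.488583°; total 97.488583
  hemisphere W, so the sign is −
Point 2:
  Latitude: 24.453′ = 0.407550°; total 43.407550
  N → positive
  λ: 107 + 54.503/60 = 107.908383
  hemisphere W, so the sign is −
Point 3:
  Latitude: 30.899′ = 0.514983°; total 88.514983
  S ⇒ negate
  Lon: 45.6489′ = 0.760815°; total 0.760815
  E → positive
Point 4:
  φ: 36 + 44.52/60 = 36.742000
  S ⇒ negate
  Longitude: 12.625′ = 0.210417°; total 138.210417
  W → negative

1. 14.47353, -97.48858
2. 43.40755, -107.90838
3. -88.51498, 0.76082
4. -36.74200, -138.21042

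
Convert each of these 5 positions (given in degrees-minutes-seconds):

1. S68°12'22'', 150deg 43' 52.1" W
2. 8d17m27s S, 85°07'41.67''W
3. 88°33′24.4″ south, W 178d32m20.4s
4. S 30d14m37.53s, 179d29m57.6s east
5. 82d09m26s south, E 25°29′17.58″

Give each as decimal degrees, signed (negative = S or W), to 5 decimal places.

1. -68.20611, -150.73114
2. -8.29083, -85.12824
3. -88.55678, -178.53900
4. -30.24376, 179.49933
5. -82.15722, 25.48822

Point 1:
  φ: 68 + 12/60 + 22/3600 = 68.206111
  hemisphere S, so the sign is −
  Lon: 43′ + 52.1″ = 43.86833′; 150 + 43.86833/60 = 150.731139
  W → negative
Point 2:
  Lat: 8 + 17/60 + 27/3600 = 8.290833
  S ⇒ negate
  Longitude: 85° + 7/60 + 41.67/3600 = 85 + 0.116667 + 0.011575 = 85.128242
  W ⇒ negate
Point 3:
  Latitude: 88° + 33/60 + 24.4/3600 = 88 + 0.550000 + 0.006778 = 88.556778
  S ⇒ negate
  Longitude: 178° + 32/60 + 20.4/3600 = 178 + 0.533333 + 0.005667 = 178.539000
  W ⇒ negate
Point 4:
  φ: 30° + 14/60 + 37.53/3600 = 30 + 0.233333 + 0.010425 = 30.243758
  hemisphere S, so the sign is −
  Longitude: 29′ + 57.6″ = 29.96000′; 179 + 29.96000/60 = 179.499333
  E ⇒ keep positive
Point 5:
  Lat: 9′ + 26″ = 9.43333′; 82 + 9.43333/60 = 82.157222
  S ⇒ negate
  λ: 29′ + 17.58″ = 29.29300′; 25 + 29.29300/60 = 25.488217
  E → positive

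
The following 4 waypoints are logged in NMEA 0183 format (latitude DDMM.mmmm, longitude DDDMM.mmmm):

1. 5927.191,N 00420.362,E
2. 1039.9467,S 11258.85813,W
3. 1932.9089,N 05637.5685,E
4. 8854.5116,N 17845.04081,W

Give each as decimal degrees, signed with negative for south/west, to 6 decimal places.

Point 1:
  Lat: degrees = first 2 digits = 59, minutes = 27.191; 59 + 27.191/60 = 59.4531833
  N ⇒ keep positive
  λ: split at 3 digits → 004° and 20.362′; 4 + 20.362/60 = 4.3393667
  E ⇒ keep positive
Point 2:
  Lat: degrees = first 2 digits = 10, minutes = 39.9467; 10 + 39.9467/60 = 10.6657783
  hemisphere S, so the sign is −
  Longitude: split at 3 digits → 112° and 58.85813′; 112 + 58.85813/60 = 112.9809688
  W ⇒ negate
Point 3:
  Lat: degrees = first 2 digits = 19, minutes = 32.9089; 19 + 32.9089/60 = 19.5484817
  N → positive
  λ: degrees = first 3 digits = 56, minutes = 37.5685; 56 + 37.5685/60 = 56.6261417
  E → positive
Point 4:
  φ: degrees = first 2 digits = 88, minutes = 54.5116; 88 + 54.5116/60 = 88.9085267
  N ⇒ keep positive
  Lon: split at 3 digits → 178° and 45.04081′; 178 + 45.04081/60 = 178.7506802
  hemisphere W, so the sign is −

1. 59.453183, 4.339367
2. -10.665778, -112.980969
3. 19.548482, 56.626142
4. 88.908527, -178.750680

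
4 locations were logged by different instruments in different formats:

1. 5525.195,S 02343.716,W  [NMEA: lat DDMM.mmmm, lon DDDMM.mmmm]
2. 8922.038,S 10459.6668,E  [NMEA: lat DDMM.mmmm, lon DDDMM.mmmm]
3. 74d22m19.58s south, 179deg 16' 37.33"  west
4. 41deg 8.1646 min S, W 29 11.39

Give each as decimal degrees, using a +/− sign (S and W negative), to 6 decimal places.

1. -55.419917, -23.728600
2. -89.367300, 104.994447
3. -74.372106, -179.277036
4. -41.136077, -29.189833

Point 1:
  Latitude: split at 2 digits → 55° and 25.195′; 55 + 25.195/60 = 55.4199167
  S → negative
  Lon: degrees = first 3 digits = 23, minutes = 43.716; 23 + 43.716/60 = 23.7286000
  W ⇒ negate
Point 2:
  Latitude: split at 2 digits → 89° and 22.038′; 89 + 22.038/60 = 89.3673000
  S → negative
  Longitude: split at 3 digits → 104° and 59.6668′; 104 + 59.6668/60 = 104.9944467
  E → positive
Point 3:
  Latitude: 74 + 22/60 + 19.58/3600 = 74.3721056
  S ⇒ negate
  λ: 179 + 16/60 + 37.33/3600 = 179.2770361
  hemisphere W, so the sign is −
Point 4:
  Lat: 8.1646′ = 0.136077°; total 41.1360767
  S ⇒ negate
  Longitude: 29 + 11.39/60 = 29.1898333
  W ⇒ negate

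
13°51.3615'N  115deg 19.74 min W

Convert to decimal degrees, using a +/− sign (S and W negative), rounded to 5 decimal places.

13.85603, -115.32900

Latitude: 51.3615′ = 0.856025°; total 13.856025
N → positive
λ: 19.74′ = 0.329000°; total 115.329000
hemisphere W, so the sign is −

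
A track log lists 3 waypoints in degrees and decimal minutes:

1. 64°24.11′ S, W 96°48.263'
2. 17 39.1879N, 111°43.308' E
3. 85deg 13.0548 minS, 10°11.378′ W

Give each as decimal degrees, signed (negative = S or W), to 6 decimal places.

Point 1:
  Latitude: 64 + 24.11/60 = 64.4018333
  S → negative
  λ: 48.263′ = 0.804383°; total 96.8043833
  W ⇒ negate
Point 2:
  Lat: 39.1879′ = 0.653132°; total 17.6531317
  N ⇒ keep positive
  Lon: 43.308′ = 0.721800°; total 111.7218000
  E ⇒ keep positive
Point 3:
  Latitude: 85 + 13.0548/60 = 85.2175800
  S → negative
  λ: 11.378′ = 0.189633°; total 10.1896333
  W → negative

1. -64.401833, -96.804383
2. 17.653132, 111.721800
3. -85.217580, -10.189633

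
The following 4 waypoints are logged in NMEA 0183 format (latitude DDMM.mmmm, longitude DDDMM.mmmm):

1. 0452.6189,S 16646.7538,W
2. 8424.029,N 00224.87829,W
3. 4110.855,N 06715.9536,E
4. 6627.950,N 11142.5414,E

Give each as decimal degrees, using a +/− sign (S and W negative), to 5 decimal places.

Point 1:
  φ: split at 2 digits → 04° and 52.6189′; 4 + 52.6189/60 = 4.876982
  hemisphere S, so the sign is −
  Longitude: split at 3 digits → 166° and 46.7538′; 166 + 46.7538/60 = 166.779230
  hemisphere W, so the sign is −
Point 2:
  φ: degrees = first 2 digits = 84, minutes = 24.029; 84 + 24.029/60 = 84.400483
  N ⇒ keep positive
  Longitude: degrees = first 3 digits = 2, minutes = 24.87829; 2 + 24.87829/60 = 2.414638
  W → negative
Point 3:
  Latitude: degrees = first 2 digits = 41, minutes = 10.855; 41 + 10.855/60 = 41.180917
  N ⇒ keep positive
  Longitude: split at 3 digits → 067° and 15.9536′; 67 + 15.9536/60 = 67.265893
  E ⇒ keep positive
Point 4:
  Lat: degrees = first 2 digits = 66, minutes = 27.95; 66 + 27.95/60 = 66.465833
  N → positive
  λ: degrees = first 3 digits = 111, minutes = 42.5414; 111 + 42.5414/60 = 111.709023
  E ⇒ keep positive

1. -4.87698, -166.77923
2. 84.40048, -2.41464
3. 41.18092, 67.26589
4. 66.46583, 111.70902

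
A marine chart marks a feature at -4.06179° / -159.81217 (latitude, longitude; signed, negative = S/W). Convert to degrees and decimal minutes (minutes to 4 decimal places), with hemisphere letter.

4° 3.7074′ S, 159° 48.7302′ W

Latitude is negative → S; |value| = 4.061790
φ: minutes = (4.061790 − 4) × 60 = 3.707400
Longitude is negative → W; |value| = 159.812170
λ: minutes = (159.812170 − 159) × 60 = 48.730200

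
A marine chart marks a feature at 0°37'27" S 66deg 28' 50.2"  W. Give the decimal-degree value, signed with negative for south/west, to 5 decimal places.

φ: 0° + 37/60 + 27/3600 = 0 + 0.616667 + 0.007500 = 0.624167
S → negative
λ: 28′ + 50.2″ = 28.83667′; 66 + 28.83667/60 = 66.480611
hemisphere W, so the sign is −

-0.62417, -66.48061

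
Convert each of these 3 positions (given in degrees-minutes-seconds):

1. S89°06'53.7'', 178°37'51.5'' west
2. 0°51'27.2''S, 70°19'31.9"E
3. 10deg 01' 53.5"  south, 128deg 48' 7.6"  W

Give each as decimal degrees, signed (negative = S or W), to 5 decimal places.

1. -89.11492, -178.63097
2. -0.85756, 70.32553
3. -10.03153, -128.80211

Point 1:
  Lat: 89 + 6/60 + 53.7/3600 = 89.114917
  hemisphere S, so the sign is −
  Lon: 178° + 37/60 + 51.5/3600 = 178 + 0.616667 + 0.014306 = 178.630972
  W → negative
Point 2:
  φ: 0 + 51/60 + 27.2/3600 = 0.857556
  S → negative
  Longitude: 70 + 19/60 + 31.9/3600 = 70.325528
  E ⇒ keep positive
Point 3:
  Lat: 1′ + 53.5″ = 1.89167′; 10 + 1.89167/60 = 10.031528
  hemisphere S, so the sign is −
  Longitude: 128° + 48/60 + 7.6/3600 = 128 + 0.800000 + 0.002111 = 128.802111
  W → negative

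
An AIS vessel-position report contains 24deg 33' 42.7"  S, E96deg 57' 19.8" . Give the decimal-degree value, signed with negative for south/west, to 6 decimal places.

-24.561861, 96.955500

Latitude: 33′ + 42.7″ = 33.71167′; 24 + 33.71167/60 = 24.5618611
S ⇒ negate
λ: 96 + 57/60 + 19.8/3600 = 96.9555000
E → positive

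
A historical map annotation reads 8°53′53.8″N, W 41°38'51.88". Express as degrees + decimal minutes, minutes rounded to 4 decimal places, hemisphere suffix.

φ: 53 + 53.8/60 = 53.896667′
Longitude: seconds/60 = 0.86467; minutes = 38 + 0.86467 = 38.864667

8° 53.8967′ N, 41° 38.8647′ W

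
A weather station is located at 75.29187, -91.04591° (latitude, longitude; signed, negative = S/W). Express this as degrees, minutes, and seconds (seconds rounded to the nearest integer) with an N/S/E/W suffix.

75°17′31″ N, 91°02′45″ W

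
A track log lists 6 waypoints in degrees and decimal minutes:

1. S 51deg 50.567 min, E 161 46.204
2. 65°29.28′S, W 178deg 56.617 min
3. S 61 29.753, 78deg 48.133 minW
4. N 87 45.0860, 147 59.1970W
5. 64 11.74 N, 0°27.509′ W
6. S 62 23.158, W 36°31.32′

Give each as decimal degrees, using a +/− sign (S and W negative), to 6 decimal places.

1. -51.842783, 161.770067
2. -65.488000, -178.943617
3. -61.495883, -78.802217
4. 87.751433, -147.986617
5. 64.195667, -0.458483
6. -62.385967, -36.522000

Point 1:
  φ: 51 + 50.567/60 = 51.8427833
  hemisphere S, so the sign is −
  λ: 161 + 46.204/60 = 161.7700667
  E ⇒ keep positive
Point 2:
  Lat: 29.28′ = 0.488000°; total 65.4880000
  S ⇒ negate
  λ: 56.617′ = 0.943617°; total 178.9436167
  W → negative
Point 3:
  Lat: 61 + 29.753/60 = 61.4958833
  hemisphere S, so the sign is −
  Lon: 78 + 48.133/60 = 78.8022167
  hemisphere W, so the sign is −
Point 4:
  Lat: 45.086′ = 0.751433°; total 87.7514333
  N ⇒ keep positive
  Longitude: 59.197′ = 0.986617°; total 147.9866167
  W ⇒ negate
Point 5:
  Latitude: 11.74′ = 0.195667°; total 64.1956667
  N → positive
  Longitude: 0 + 27.509/60 = 0.4584833
  W → negative
Point 6:
  Latitude: 23.158′ = 0.385967°; total 62.3859667
  hemisphere S, so the sign is −
  Longitude: 36 + 31.32/60 = 36.5220000
  W → negative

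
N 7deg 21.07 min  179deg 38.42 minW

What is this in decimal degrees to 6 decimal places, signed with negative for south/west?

φ: 7 + 21.07/60 = 7.3511667
N → positive
Lon: 38.42′ = 0.640333°; total 179.6403333
hemisphere W, so the sign is −

7.351167, -179.640333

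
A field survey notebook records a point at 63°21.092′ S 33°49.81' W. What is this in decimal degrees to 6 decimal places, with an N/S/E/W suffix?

63.351533° S, 33.830167° W

φ: 21.092′ = 0.351533°; total 63.3515333
λ: 33 + 49.81/60 = 33.8301667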